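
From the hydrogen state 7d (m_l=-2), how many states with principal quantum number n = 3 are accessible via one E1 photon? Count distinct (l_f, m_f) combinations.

E1 requires Δl = ±1, so l_f ∈ {1, 3}; with 0 ≤ l_f ≤ n_f−1 = 2, the allowed l_f values are {1}.
For l_f = 1: m_f ∈ {m_i−1, m_i, m_i+1} ∩ [−1, 1] = {-1} → 1 state.
Total: 1.

1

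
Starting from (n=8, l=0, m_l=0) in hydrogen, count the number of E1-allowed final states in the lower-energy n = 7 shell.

E1 requires Δl = ±1, so l_f ∈ {-1, 1}; with 0 ≤ l_f ≤ n_f−1 = 6, the allowed l_f values are {1}.
For l_f = 1: m_f ∈ {m_i−1, m_i, m_i+1} ∩ [−1, 1] = {-1, 0, 1} → 3 states.
Total: 3.

3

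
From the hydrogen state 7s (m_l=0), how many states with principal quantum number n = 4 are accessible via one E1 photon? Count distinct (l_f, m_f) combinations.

E1 requires Δl = ±1, so l_f ∈ {-1, 1}; with 0 ≤ l_f ≤ n_f−1 = 3, the allowed l_f values are {1}.
For l_f = 1: m_f ∈ {m_i−1, m_i, m_i+1} ∩ [−1, 1] = {-1, 0, 1} → 3 states.
Total: 3.

3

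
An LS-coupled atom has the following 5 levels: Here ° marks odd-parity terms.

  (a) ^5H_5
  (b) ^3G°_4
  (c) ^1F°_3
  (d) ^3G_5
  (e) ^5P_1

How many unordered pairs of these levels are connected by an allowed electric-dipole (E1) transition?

1

(a)–(b): forbidden (ΔS).
(a)–(c): forbidden (ΔS, ΔL, ΔJ).
(a)–(d): forbidden (parity, ΔS).
(a)–(e): forbidden (parity, ΔL, ΔJ).
(b)–(c): forbidden (parity, ΔS).
(b)–(d): allowed.
(b)–(e): forbidden (ΔS, ΔL, ΔJ).
(c)–(d): forbidden (ΔS, ΔJ).
(c)–(e): forbidden (ΔS, ΔL, ΔJ).
(d)–(e): forbidden (parity, ΔS, ΔL, ΔJ).
Allowed pairs: 1 of 10.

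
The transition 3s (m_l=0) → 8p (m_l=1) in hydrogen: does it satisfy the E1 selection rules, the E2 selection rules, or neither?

Δl = 1 − 0 = +1; l_i + l_f = 1.
Δm_l = +1.
E1 (Δl = ±1, |Δm_l| ≤ 1): satisfied.
E2 (Δl = 0,±2, l_i+l_f ≥ 2, |Δm_l| ≤ 2): not satisfied.

E1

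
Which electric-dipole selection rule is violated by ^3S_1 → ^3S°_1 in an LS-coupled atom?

Parity must change: even → odd — satisfied.
ΔS = 0: S: 1 → 1 — satisfied.
ΔL = 0, ±1 (not L=0↔0): L: 0 → 0, ΔL = +0 — violated.
ΔJ = 0, ±1 (not J=0↔0): J: 1 → 1, ΔJ = +0 — satisfied.

the L=0 ↔ L=0 exclusion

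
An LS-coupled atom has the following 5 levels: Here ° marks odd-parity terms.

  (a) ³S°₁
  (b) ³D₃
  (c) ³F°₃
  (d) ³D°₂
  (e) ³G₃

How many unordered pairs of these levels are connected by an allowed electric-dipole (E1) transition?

(a)–(b): forbidden (ΔL, ΔJ).
(a)–(c): forbidden (parity, ΔL, ΔJ).
(a)–(d): forbidden (parity, ΔL).
(a)–(e): forbidden (ΔL, ΔJ).
(b)–(c): allowed.
(b)–(d): allowed.
(b)–(e): forbidden (parity, ΔL).
(c)–(d): forbidden (parity).
(c)–(e): allowed.
(d)–(e): forbidden (ΔL).
Allowed pairs: 3 of 10.

3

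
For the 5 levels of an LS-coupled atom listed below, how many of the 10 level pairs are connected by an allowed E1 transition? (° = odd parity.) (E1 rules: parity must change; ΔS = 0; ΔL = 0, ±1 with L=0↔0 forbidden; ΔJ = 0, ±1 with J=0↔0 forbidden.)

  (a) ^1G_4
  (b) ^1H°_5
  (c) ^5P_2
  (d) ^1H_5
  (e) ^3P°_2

2

(a)–(b): allowed.
(a)–(c): forbidden (parity, ΔS, ΔL, ΔJ).
(a)–(d): forbidden (parity).
(a)–(e): forbidden (ΔS, ΔL, ΔJ).
(b)–(c): forbidden (ΔS, ΔL, ΔJ).
(b)–(d): allowed.
(b)–(e): forbidden (parity, ΔS, ΔL, ΔJ).
(c)–(d): forbidden (parity, ΔS, ΔL, ΔJ).
(c)–(e): forbidden (ΔS).
(d)–(e): forbidden (ΔS, ΔL, ΔJ).
Allowed pairs: 2 of 10.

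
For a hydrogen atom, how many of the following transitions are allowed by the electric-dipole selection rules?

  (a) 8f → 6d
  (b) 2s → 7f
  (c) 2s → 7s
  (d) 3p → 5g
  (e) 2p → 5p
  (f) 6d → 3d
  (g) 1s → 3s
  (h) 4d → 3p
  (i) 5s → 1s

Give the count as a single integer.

2

(a) allowed
(b) forbidden — Δl = +3 (E1 requires Δl = ±1)
(c) forbidden — Δl = +0 (E1 requires Δl = ±1)
(d) forbidden — Δl = +3 (E1 requires Δl = ±1)
(e) forbidden — Δl = +0 (E1 requires Δl = ±1)
(f) forbidden — Δl = +0 (E1 requires Δl = ±1)
(g) forbidden — Δl = +0 (E1 requires Δl = ±1)
(h) allowed
(i) forbidden — Δl = +0 (E1 requires Δl = ±1)
Total allowed: 2 of 9.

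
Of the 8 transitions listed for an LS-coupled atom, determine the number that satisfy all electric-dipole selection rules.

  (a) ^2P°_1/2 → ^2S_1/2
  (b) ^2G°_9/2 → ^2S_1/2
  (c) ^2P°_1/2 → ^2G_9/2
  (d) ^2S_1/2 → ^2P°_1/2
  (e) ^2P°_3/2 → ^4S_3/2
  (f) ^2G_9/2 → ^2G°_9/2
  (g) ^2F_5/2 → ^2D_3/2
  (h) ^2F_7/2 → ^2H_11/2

3

(a) allowed
(b) forbidden (ΔL, ΔJ fail)
(c) forbidden (ΔL, ΔJ fail)
(d) allowed
(e) forbidden (ΔS fails)
(f) allowed
(g) forbidden (parity fails)
(h) forbidden (parity, ΔL, ΔJ fail)
Total allowed: 3 of 8.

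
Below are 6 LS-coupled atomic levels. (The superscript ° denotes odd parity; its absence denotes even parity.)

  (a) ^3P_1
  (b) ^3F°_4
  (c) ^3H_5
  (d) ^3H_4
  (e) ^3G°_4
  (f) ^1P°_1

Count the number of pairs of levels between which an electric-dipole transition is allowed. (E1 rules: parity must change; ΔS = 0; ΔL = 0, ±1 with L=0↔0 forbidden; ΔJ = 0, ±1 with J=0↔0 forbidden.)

(a)–(b): forbidden (ΔL, ΔJ).
(a)–(c): forbidden (parity, ΔL, ΔJ).
(a)–(d): forbidden (parity, ΔL, ΔJ).
(a)–(e): forbidden (ΔL, ΔJ).
(a)–(f): forbidden (ΔS).
(b)–(c): forbidden (ΔL).
(b)–(d): forbidden (ΔL).
(b)–(e): forbidden (parity).
(b)–(f): forbidden (parity, ΔS, ΔL, ΔJ).
(c)–(d): forbidden (parity).
(c)–(e): allowed.
(c)–(f): forbidden (ΔS, ΔL, ΔJ).
(d)–(e): allowed.
(d)–(f): forbidden (ΔS, ΔL, ΔJ).
(e)–(f): forbidden (parity, ΔS, ΔL, ΔJ).
Allowed pairs: 2 of 15.

2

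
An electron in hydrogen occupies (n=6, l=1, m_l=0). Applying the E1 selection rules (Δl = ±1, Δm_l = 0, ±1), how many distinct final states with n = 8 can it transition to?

E1 requires Δl = ±1, so l_f ∈ {0, 2}; with 0 ≤ l_f ≤ n_f−1 = 7, the allowed l_f values are {0, 2}.
For l_f = 0: m_f ∈ {m_i−1, m_i, m_i+1} ∩ [−0, 0] = {0} → 1 state.
For l_f = 2: m_f ∈ {m_i−1, m_i, m_i+1} ∩ [−2, 2] = {-1, 0, 1} → 3 states.
Total: 4.

4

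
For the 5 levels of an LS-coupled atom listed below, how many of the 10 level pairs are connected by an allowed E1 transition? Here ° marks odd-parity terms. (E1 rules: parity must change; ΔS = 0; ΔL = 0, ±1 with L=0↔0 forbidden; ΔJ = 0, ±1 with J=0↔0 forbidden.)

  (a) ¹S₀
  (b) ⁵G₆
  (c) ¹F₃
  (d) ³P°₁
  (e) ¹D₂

(a)–(b): forbidden (parity, ΔS, ΔL, ΔJ).
(a)–(c): forbidden (parity, ΔL, ΔJ).
(a)–(d): forbidden (ΔS).
(a)–(e): forbidden (parity, ΔL, ΔJ).
(b)–(c): forbidden (parity, ΔS, ΔJ).
(b)–(d): forbidden (ΔS, ΔL, ΔJ).
(b)–(e): forbidden (parity, ΔS, ΔL, ΔJ).
(c)–(d): forbidden (ΔS, ΔL, ΔJ).
(c)–(e): forbidden (parity).
(d)–(e): forbidden (ΔS).
Allowed pairs: 0 of 10.

0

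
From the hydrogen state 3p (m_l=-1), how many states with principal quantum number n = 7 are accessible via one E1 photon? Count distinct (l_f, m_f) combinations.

4

E1 requires Δl = ±1, so l_f ∈ {0, 2}; with 0 ≤ l_f ≤ n_f−1 = 6, the allowed l_f values are {0, 2}.
For l_f = 0: m_f ∈ {m_i−1, m_i, m_i+1} ∩ [−0, 0] = {0} → 1 state.
For l_f = 2: m_f ∈ {m_i−1, m_i, m_i+1} ∩ [−2, 2] = {-2, -1, 0} → 3 states.
Total: 4.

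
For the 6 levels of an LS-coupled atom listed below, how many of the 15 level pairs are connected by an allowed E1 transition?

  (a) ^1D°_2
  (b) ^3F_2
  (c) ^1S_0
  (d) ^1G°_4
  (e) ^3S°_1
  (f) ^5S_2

(a)–(b): forbidden (ΔS).
(a)–(c): forbidden (ΔL, ΔJ).
(a)–(d): forbidden (parity, ΔL, ΔJ).
(a)–(e): forbidden (parity, ΔS, ΔL).
(a)–(f): forbidden (ΔS, ΔL).
(b)–(c): forbidden (parity, ΔS, ΔL, ΔJ).
(b)–(d): forbidden (ΔS, ΔJ).
(b)–(e): forbidden (ΔL).
(b)–(f): forbidden (parity, ΔS, ΔL).
(c)–(d): forbidden (ΔL, ΔJ).
(c)–(e): forbidden (ΔS, ΔL).
(c)–(f): forbidden (parity, ΔS, ΔL, ΔJ).
(d)–(e): forbidden (parity, ΔS, ΔL, ΔJ).
(d)–(f): forbidden (ΔS, ΔL, ΔJ).
(e)–(f): forbidden (ΔS, ΔL).
Allowed pairs: 0 of 15.

0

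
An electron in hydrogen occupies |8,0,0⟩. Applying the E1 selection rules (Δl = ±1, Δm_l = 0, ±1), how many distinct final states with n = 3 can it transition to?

E1 requires Δl = ±1, so l_f ∈ {-1, 1}; with 0 ≤ l_f ≤ n_f−1 = 2, the allowed l_f values are {1}.
For l_f = 1: m_f ∈ {m_i−1, m_i, m_i+1} ∩ [−1, 1] = {-1, 0, 1} → 3 states.
Total: 3.

3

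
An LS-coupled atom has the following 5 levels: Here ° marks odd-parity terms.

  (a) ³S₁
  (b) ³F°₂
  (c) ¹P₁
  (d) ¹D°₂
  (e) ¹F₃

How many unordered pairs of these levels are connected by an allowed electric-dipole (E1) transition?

2

(a)–(b): forbidden (ΔL).
(a)–(c): forbidden (parity, ΔS).
(a)–(d): forbidden (ΔS, ΔL).
(a)–(e): forbidden (parity, ΔS, ΔL, ΔJ).
(b)–(c): forbidden (ΔS, ΔL).
(b)–(d): forbidden (parity, ΔS).
(b)–(e): forbidden (ΔS).
(c)–(d): allowed.
(c)–(e): forbidden (parity, ΔL, ΔJ).
(d)–(e): allowed.
Allowed pairs: 2 of 10.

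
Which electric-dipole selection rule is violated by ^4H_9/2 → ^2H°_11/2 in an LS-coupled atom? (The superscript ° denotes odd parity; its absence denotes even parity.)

the ΔS = 0 rule

Initial level: S=3/2, L=5, J=9/2, parity even. Final level: S=1/2, L=5, J=11/2, parity odd.
ΔJ = 0, ±1 (not J=0↔0): J: 9/2 → 11/2, ΔJ = +1 — satisfied.
Parity must change: even → odd — satisfied.
ΔS = 0: S: 3/2 → 1/2 — violated.
ΔL = 0, ±1 (not L=0↔0): L: 5 → 5, ΔL = +0 — satisfied.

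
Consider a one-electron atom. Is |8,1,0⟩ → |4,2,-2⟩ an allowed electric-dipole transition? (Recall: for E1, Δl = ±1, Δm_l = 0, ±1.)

forbidden

Δl = 2 − 1 = +1; the E1 rule Δl = ±1 is ✓.
Δm_l = -2 − (0) = -2. E1 requires Δm_l = 0, ±1: ✗.
The transition is electric-dipole forbidden.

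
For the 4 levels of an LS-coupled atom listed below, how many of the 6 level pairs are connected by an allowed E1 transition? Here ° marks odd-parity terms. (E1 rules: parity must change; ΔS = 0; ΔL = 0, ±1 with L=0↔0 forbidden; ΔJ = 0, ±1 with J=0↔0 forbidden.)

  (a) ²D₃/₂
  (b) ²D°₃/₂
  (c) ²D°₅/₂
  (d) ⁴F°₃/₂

(a)–(b): allowed.
(a)–(c): allowed.
(a)–(d): forbidden (ΔS).
(b)–(c): forbidden (parity).
(b)–(d): forbidden (parity, ΔS).
(c)–(d): forbidden (parity, ΔS).
Allowed pairs: 2 of 6.

2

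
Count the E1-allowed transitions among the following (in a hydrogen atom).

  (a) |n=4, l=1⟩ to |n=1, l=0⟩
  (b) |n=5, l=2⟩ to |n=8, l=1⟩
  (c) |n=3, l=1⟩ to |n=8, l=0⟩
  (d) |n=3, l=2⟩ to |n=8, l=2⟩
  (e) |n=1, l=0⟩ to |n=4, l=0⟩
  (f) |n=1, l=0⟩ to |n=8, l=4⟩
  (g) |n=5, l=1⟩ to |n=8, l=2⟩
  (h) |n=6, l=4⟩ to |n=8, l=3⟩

(a) allowed
(b) allowed
(c) allowed
(d) forbidden — Δl = +0 (E1 requires Δl = ±1)
(e) forbidden — Δl = +0 (E1 requires Δl = ±1)
(f) forbidden — Δl = +4 (E1 requires Δl = ±1)
(g) allowed
(h) allowed
Total allowed: 5 of 8.

5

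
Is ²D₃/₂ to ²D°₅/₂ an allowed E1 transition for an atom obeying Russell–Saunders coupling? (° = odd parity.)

Reading off the term symbols: S 1/2→1/2, L 2→2, J 3/2→5/2, parity even→odd.
Parity must change: even → odd — ok.
ΔS = 0: S: 1/2 → 1/2 — ok.
ΔL = 0, ±1 (not L=0↔0): L: 2 → 2, ΔL = +0 — ok.
ΔJ = 0, ±1 (not J=0↔0): J: 3/2 → 5/2, ΔJ = +1 — ok.
All four E1 rules are satisfied.

allowed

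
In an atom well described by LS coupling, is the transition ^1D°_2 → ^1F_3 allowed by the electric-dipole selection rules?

Initial level: S=0, L=2, J=2, parity odd. Final level: S=0, L=3, J=3, parity even.
ΔL = 0, ±1 (not L=0↔0): L: 2 → 3, ΔL = +1 — satisfied.
ΔJ = 0, ±1 (not J=0↔0): J: 2 → 3, ΔJ = +1 — satisfied.
Parity must change: odd → even — satisfied.
ΔS = 0: S: 0 → 0 — satisfied.
All four E1 rules are satisfied.

allowed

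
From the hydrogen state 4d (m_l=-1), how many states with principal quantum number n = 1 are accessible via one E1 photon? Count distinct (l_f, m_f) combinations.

E1 requires l_f ∈ {1, 3}, but neither lies in [0, 0], so no final state is reachable.
Total: 0.

0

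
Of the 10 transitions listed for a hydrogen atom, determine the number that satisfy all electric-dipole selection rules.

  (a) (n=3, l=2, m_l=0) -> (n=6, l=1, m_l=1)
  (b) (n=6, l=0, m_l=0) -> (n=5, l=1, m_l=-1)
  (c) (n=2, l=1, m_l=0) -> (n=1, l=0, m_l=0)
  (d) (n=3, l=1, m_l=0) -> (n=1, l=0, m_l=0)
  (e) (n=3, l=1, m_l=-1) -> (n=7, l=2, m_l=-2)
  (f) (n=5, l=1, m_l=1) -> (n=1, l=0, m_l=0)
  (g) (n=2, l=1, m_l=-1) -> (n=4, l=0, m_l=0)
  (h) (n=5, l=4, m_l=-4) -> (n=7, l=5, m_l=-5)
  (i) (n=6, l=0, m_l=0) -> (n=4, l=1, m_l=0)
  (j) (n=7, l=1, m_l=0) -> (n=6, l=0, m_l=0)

(a) allowed
(b) allowed
(c) allowed
(d) allowed
(e) allowed
(f) allowed
(g) allowed
(h) allowed
(i) allowed
(j) allowed
Total allowed: 10 of 10.

10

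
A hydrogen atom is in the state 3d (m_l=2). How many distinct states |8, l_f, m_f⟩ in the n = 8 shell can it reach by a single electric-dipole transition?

4

E1 requires Δl = ±1, so l_f ∈ {1, 3}; with 0 ≤ l_f ≤ n_f−1 = 7, the allowed l_f values are {1, 3}.
For l_f = 1: m_f ∈ {m_i−1, m_i, m_i+1} ∩ [−1, 1] = {1} → 1 state.
For l_f = 3: m_f ∈ {m_i−1, m_i, m_i+1} ∩ [−3, 3] = {1, 2, 3} → 3 states.
Total: 4.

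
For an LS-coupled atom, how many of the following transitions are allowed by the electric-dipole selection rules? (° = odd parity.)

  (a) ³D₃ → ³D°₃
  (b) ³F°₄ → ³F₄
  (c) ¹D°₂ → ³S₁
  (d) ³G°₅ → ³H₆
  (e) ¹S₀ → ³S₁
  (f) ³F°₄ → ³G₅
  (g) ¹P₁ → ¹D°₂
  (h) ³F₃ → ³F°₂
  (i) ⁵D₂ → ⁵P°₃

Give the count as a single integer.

7

(a) allowed
(b) allowed
(c) forbidden (ΔS, ΔL fail)
(d) allowed
(e) forbidden (parity, ΔS, ΔL fail)
(f) allowed
(g) allowed
(h) allowed
(i) allowed
Total allowed: 7 of 9.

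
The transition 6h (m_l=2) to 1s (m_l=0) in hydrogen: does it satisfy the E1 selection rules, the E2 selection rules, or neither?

neither

Δl = 0 − 5 = -5; l_i + l_f = 5.
Δm_l = -2.
E1 (Δl = ±1, |Δm_l| ≤ 1): not satisfied.
E2 (Δl = 0,±2, l_i+l_f ≥ 2, |Δm_l| ≤ 2): not satisfied.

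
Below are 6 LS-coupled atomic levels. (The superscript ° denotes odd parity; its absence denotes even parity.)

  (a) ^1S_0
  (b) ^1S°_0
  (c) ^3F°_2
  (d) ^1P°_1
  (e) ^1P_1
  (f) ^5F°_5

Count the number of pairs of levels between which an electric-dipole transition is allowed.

(a)–(b): forbidden (ΔL, ΔJ).
(a)–(c): forbidden (ΔS, ΔL, ΔJ).
(a)–(d): allowed.
(a)–(e): forbidden (parity).
(a)–(f): forbidden (ΔS, ΔL, ΔJ).
(b)–(c): forbidden (parity, ΔS, ΔL, ΔJ).
(b)–(d): forbidden (parity).
(b)–(e): allowed.
(b)–(f): forbidden (parity, ΔS, ΔL, ΔJ).
(c)–(d): forbidden (parity, ΔS, ΔL).
(c)–(e): forbidden (ΔS, ΔL).
(c)–(f): forbidden (parity, ΔS, ΔJ).
(d)–(e): allowed.
(d)–(f): forbidden (parity, ΔS, ΔL, ΔJ).
(e)–(f): forbidden (ΔS, ΔL, ΔJ).
Allowed pairs: 3 of 15.

3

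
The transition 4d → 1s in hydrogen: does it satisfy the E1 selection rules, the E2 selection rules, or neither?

Δl = 0 − 2 = -2; l_i + l_f = 2.
E1 (Δl = ±1): not satisfied.
E2 (Δl = 0,±2, l_i+l_f ≥ 2): satisfied.

E2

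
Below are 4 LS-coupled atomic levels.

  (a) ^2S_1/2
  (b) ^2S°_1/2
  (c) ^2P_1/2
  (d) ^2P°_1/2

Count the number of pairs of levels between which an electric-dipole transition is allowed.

3

(a)–(b): forbidden (ΔL).
(a)–(c): forbidden (parity).
(a)–(d): allowed.
(b)–(c): allowed.
(b)–(d): forbidden (parity).
(c)–(d): allowed.
Allowed pairs: 3 of 6.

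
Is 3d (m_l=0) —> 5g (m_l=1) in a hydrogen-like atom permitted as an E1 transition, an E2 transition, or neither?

Δl = 4 − 2 = +2; l_i + l_f = 6.
Δm_l = +1.
E1 (Δl = ±1, |Δm_l| ≤ 1): not satisfied.
E2 (Δl = 0,±2, l_i+l_f ≥ 2, |Δm_l| ≤ 2): satisfied.

E2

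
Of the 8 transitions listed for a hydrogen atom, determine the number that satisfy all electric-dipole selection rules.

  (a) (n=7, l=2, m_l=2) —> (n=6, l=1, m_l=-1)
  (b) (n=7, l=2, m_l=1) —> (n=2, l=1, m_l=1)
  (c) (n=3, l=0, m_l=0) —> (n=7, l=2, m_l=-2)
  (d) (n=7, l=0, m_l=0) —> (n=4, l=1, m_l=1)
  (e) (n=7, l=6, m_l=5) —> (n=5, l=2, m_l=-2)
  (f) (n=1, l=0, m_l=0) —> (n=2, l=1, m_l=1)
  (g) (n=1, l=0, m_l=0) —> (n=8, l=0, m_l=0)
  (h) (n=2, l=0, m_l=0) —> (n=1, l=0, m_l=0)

3

(a) forbidden — Δm_l = -3 (E1 requires Δm_l = 0, ±1)
(b) allowed
(c) forbidden — Δl = +2 (E1 requires Δl = ±1); Δm_l = -2 (E1 requires Δm_l = 0, ±1)
(d) allowed
(e) forbidden — Δl = -4 (E1 requires Δl = ±1); Δm_l = -7 (E1 requires Δm_l = 0, ±1)
(f) allowed
(g) forbidden — Δl = +0 (E1 requires Δl = ±1)
(h) forbidden — Δl = +0 (E1 requires Δl = ±1)
Total allowed: 3 of 8.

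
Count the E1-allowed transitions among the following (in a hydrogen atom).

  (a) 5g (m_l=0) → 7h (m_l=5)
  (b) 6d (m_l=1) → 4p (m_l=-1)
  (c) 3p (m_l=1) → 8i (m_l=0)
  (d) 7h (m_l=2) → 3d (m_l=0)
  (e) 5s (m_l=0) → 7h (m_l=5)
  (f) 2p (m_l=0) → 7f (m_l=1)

(a) forbidden — Δm_l = +5 (E1 requires Δm_l = 0, ±1)
(b) forbidden — Δm_l = -2 (E1 requires Δm_l = 0, ±1)
(c) forbidden — Δl = +5 (E1 requires Δl = ±1)
(d) forbidden — Δl = -3 (E1 requires Δl = ±1); Δm_l = -2 (E1 requires Δm_l = 0, ±1)
(e) forbidden — Δl = +5 (E1 requires Δl = ±1); Δm_l = +5 (E1 requires Δm_l = 0, ±1)
(f) forbidden — Δl = +2 (E1 requires Δl = ±1)
Total allowed: 0 of 6.

0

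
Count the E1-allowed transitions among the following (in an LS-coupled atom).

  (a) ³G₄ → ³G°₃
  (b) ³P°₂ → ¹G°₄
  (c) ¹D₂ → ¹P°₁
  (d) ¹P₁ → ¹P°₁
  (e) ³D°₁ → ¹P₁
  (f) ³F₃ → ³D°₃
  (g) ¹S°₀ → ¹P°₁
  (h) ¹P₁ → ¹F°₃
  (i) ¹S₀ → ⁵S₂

(a) allowed
(b) forbidden (parity, ΔS, ΔL, ΔJ fail)
(c) allowed
(d) allowed
(e) forbidden (ΔS fails)
(f) allowed
(g) forbidden (parity fails)
(h) forbidden (ΔL, ΔJ fail)
(i) forbidden (parity, ΔS, ΔL, ΔJ fail)
Total allowed: 4 of 9.

4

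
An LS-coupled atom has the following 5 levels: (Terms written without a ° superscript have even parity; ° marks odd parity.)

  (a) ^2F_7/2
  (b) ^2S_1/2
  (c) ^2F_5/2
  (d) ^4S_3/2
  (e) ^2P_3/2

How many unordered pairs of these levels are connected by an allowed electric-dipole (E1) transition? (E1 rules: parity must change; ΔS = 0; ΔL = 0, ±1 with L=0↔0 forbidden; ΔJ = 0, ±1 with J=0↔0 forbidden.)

(a)–(b): forbidden (parity, ΔL, ΔJ).
(a)–(c): forbidden (parity).
(a)–(d): forbidden (parity, ΔS, ΔL, ΔJ).
(a)–(e): forbidden (parity, ΔL, ΔJ).
(b)–(c): forbidden (parity, ΔL, ΔJ).
(b)–(d): forbidden (parity, ΔS, ΔL).
(b)–(e): forbidden (parity).
(c)–(d): forbidden (parity, ΔS, ΔL).
(c)–(e): forbidden (parity, ΔL).
(d)–(e): forbidden (parity, ΔS).
Allowed pairs: 0 of 10.

0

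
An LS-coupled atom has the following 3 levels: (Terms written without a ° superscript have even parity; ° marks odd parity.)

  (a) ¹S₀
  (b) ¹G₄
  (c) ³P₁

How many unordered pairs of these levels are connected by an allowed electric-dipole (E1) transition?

0

(a)–(b): forbidden (parity, ΔL, ΔJ).
(a)–(c): forbidden (parity, ΔS).
(b)–(c): forbidden (parity, ΔS, ΔL, ΔJ).
Allowed pairs: 0 of 3.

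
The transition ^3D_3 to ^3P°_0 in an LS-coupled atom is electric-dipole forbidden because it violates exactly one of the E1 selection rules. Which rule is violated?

Initial level: S=1, L=2, J=3, parity even. Final level: S=1, L=1, J=0, parity odd.
ΔJ = 0, ±1 (not J=0↔0): J: 3 → 0, ΔJ = -3 — fails.
Parity must change: even → odd — passes.
ΔS = 0: S: 1 → 1 — passes.
ΔL = 0, ±1 (not L=0↔0): L: 2 → 1, ΔL = -1 — passes.

the ΔJ = 0, ±1 rule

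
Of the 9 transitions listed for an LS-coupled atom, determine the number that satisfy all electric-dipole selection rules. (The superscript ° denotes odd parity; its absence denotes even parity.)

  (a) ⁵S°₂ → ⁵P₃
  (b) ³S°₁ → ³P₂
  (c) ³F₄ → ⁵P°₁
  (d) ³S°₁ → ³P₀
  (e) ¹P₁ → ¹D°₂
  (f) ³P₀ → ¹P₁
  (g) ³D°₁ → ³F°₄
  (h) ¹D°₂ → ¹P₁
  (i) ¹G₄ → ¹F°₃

6

(a) allowed
(b) allowed
(c) forbidden (ΔS, ΔL, ΔJ fail)
(d) allowed
(e) allowed
(f) forbidden (parity, ΔS fail)
(g) forbidden (parity, ΔJ fail)
(h) allowed
(i) allowed
Total allowed: 6 of 9.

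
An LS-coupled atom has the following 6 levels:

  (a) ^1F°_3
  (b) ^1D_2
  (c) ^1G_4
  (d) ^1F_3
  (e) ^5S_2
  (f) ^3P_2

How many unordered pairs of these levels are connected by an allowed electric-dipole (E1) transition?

3

(a)–(b): allowed.
(a)–(c): allowed.
(a)–(d): allowed.
(a)–(e): forbidden (ΔS, ΔL).
(a)–(f): forbidden (ΔS, ΔL).
(b)–(c): forbidden (parity, ΔL, ΔJ).
(b)–(d): forbidden (parity).
(b)–(e): forbidden (parity, ΔS, ΔL).
(b)–(f): forbidden (parity, ΔS).
(c)–(d): forbidden (parity).
(c)–(e): forbidden (parity, ΔS, ΔL, ΔJ).
(c)–(f): forbidden (parity, ΔS, ΔL, ΔJ).
(d)–(e): forbidden (parity, ΔS, ΔL).
(d)–(f): forbidden (parity, ΔS, ΔL).
(e)–(f): forbidden (parity, ΔS).
Allowed pairs: 3 of 15.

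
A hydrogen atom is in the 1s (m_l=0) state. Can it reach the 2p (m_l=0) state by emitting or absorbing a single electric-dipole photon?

allowed

Δl = 1 − 0 = +1; the E1 rule Δl = ±1 is ✓.
m_l: 0 → 0 (Δm_l = +0). |Δm_l| ≤ 1 ✓.
All E1 selection rules are satisfied.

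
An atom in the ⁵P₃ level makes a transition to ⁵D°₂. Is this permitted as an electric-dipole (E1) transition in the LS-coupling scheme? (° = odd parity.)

Parity must change: even → odd — ok.
ΔS = 0: S: 2 → 2 — ok.
ΔL = 0, ±1 (not L=0↔0): L: 1 → 2, ΔL = +1 — ok.
ΔJ = 0, ±1 (not J=0↔0): J: 3 → 2, ΔJ = -1 — ok.
All four E1 rules are satisfied.

allowed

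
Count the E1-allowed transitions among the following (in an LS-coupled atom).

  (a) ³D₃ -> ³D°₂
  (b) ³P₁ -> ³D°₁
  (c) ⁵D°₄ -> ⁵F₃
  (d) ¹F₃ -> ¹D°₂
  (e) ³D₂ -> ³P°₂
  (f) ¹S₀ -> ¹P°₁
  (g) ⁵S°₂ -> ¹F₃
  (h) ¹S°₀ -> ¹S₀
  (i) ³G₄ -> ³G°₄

7

(a) allowed
(b) allowed
(c) allowed
(d) allowed
(e) allowed
(f) allowed
(g) forbidden (ΔS, ΔL fail)
(h) forbidden (ΔL, ΔJ fail)
(i) allowed
Total allowed: 7 of 9.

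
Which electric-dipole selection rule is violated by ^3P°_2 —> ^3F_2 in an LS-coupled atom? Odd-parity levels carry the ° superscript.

the ΔL = 0, ±1 rule

Initial level: S=1, L=1, J=2, parity odd. Final level: S=1, L=3, J=2, parity even.
Parity must change: odd → even — ✓.
ΔL = 0, ±1 (not L=0↔0): L: 1 → 3, ΔL = +2 — ✗.
ΔJ = 0, ±1 (not J=0↔0): J: 2 → 2, ΔJ = +0 — ✓.
ΔS = 0: S: 1 → 1 — ✓.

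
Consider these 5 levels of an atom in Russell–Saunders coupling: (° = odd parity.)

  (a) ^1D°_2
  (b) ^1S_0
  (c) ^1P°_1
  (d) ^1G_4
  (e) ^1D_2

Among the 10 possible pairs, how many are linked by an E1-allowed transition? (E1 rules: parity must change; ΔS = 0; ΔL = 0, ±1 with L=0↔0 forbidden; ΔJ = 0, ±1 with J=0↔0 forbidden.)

(a)–(b): forbidden (ΔL, ΔJ).
(a)–(c): forbidden (parity).
(a)–(d): forbidden (ΔL, ΔJ).
(a)–(e): allowed.
(b)–(c): allowed.
(b)–(d): forbidden (parity, ΔL, ΔJ).
(b)–(e): forbidden (parity, ΔL, ΔJ).
(c)–(d): forbidden (ΔL, ΔJ).
(c)–(e): allowed.
(d)–(e): forbidden (parity, ΔL, ΔJ).
Allowed pairs: 3 of 10.

3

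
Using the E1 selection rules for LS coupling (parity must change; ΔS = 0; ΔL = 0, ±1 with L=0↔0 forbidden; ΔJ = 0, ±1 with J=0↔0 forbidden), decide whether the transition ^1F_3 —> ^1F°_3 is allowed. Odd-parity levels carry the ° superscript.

allowed

Initial level: S=0, L=3, J=3, parity even. Final level: S=0, L=3, J=3, parity odd.
ΔJ = 0, ±1 (not J=0↔0): J: 3 → 3, ΔJ = +0 — ok.
Parity must change: even → odd — ok.
ΔL = 0, ±1 (not L=0↔0): L: 3 → 3, ΔL = +0 — ok.
ΔS = 0: S: 0 → 0 — ok.
All four E1 rules are satisfied.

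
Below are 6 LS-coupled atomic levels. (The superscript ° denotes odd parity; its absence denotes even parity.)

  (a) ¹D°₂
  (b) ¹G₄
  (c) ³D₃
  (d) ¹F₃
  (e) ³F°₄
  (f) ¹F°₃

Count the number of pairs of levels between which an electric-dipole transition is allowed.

4

(a)–(b): forbidden (ΔL, ΔJ).
(a)–(c): forbidden (ΔS).
(a)–(d): allowed.
(a)–(e): forbidden (parity, ΔS, ΔJ).
(a)–(f): forbidden (parity).
(b)–(c): forbidden (parity, ΔS, ΔL).
(b)–(d): forbidden (parity).
(b)–(e): forbidden (ΔS).
(b)–(f): allowed.
(c)–(d): forbidden (parity, ΔS).
(c)–(e): allowed.
(c)–(f): forbidden (ΔS).
(d)–(e): forbidden (ΔS).
(d)–(f): allowed.
(e)–(f): forbidden (parity, ΔS).
Allowed pairs: 4 of 15.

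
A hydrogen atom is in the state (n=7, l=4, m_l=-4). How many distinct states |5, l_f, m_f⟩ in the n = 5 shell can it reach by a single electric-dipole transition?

1

E1 requires Δl = ±1, so l_f ∈ {3, 5}; with 0 ≤ l_f ≤ n_f−1 = 4, the allowed l_f values are {3}.
For l_f = 3: m_f ∈ {m_i−1, m_i, m_i+1} ∩ [−3, 3] = {-3} → 1 state.
Total: 1.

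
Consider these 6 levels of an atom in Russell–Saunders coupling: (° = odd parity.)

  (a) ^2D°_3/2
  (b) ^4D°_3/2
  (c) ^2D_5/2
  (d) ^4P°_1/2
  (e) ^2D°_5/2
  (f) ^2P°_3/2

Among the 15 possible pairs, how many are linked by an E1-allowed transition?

3

(a)–(b): forbidden (parity, ΔS).
(a)–(c): allowed.
(a)–(d): forbidden (parity, ΔS).
(a)–(e): forbidden (parity).
(a)–(f): forbidden (parity).
(b)–(c): forbidden (ΔS).
(b)–(d): forbidden (parity).
(b)–(e): forbidden (parity, ΔS).
(b)–(f): forbidden (parity, ΔS).
(c)–(d): forbidden (ΔS, ΔJ).
(c)–(e): allowed.
(c)–(f): allowed.
(d)–(e): forbidden (parity, ΔS, ΔJ).
(d)–(f): forbidden (parity, ΔS).
(e)–(f): forbidden (parity).
Allowed pairs: 3 of 15.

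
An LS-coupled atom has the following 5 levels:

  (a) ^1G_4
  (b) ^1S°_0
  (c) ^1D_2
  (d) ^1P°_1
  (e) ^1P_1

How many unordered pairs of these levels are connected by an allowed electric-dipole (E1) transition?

(a)–(b): forbidden (ΔL, ΔJ).
(a)–(c): forbidden (parity, ΔL, ΔJ).
(a)–(d): forbidden (ΔL, ΔJ).
(a)–(e): forbidden (parity, ΔL, ΔJ).
(b)–(c): forbidden (ΔL, ΔJ).
(b)–(d): forbidden (parity).
(b)–(e): allowed.
(c)–(d): allowed.
(c)–(e): forbidden (parity).
(d)–(e): allowed.
Allowed pairs: 3 of 10.

3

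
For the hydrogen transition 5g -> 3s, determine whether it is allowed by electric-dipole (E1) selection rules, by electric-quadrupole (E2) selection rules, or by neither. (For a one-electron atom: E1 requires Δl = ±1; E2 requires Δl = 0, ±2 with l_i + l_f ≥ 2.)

neither

Δl = 0 − 4 = -4; l_i + l_f = 4.
E1 (Δl = ±1): not satisfied.
E2 (Δl = 0,±2, l_i+l_f ≥ 2): not satisfied.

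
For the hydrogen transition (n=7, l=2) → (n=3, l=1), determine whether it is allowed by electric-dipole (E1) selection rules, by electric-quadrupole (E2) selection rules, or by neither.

Δl = 1 − 2 = -1; l_i + l_f = 3.
E1 (Δl = ±1): satisfied.
E2 (Δl = 0,±2, l_i+l_f ≥ 2): not satisfied.

E1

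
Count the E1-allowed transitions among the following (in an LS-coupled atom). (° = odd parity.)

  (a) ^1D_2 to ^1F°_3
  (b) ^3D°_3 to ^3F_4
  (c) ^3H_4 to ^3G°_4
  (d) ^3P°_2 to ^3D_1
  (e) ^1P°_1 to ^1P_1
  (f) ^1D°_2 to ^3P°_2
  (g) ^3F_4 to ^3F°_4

(a) allowed
(b) allowed
(c) allowed
(d) allowed
(e) allowed
(f) forbidden (parity, ΔS fail)
(g) allowed
Total allowed: 6 of 7.

6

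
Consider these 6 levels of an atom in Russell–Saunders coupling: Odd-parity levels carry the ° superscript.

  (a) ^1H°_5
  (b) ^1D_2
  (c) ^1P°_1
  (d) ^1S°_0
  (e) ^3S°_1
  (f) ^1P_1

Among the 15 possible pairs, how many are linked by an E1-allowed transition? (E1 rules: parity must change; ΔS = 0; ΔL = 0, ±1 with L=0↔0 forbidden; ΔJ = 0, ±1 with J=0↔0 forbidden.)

(a)–(b): forbidden (ΔL, ΔJ).
(a)–(c): forbidden (parity, ΔL, ΔJ).
(a)–(d): forbidden (parity, ΔL, ΔJ).
(a)–(e): forbidden (parity, ΔS, ΔL, ΔJ).
(a)–(f): forbidden (ΔL, ΔJ).
(b)–(c): allowed.
(b)–(d): forbidden (ΔL, ΔJ).
(b)–(e): forbidden (ΔS, ΔL).
(b)–(f): forbidden (parity).
(c)–(d): forbidden (parity).
(c)–(e): forbidden (parity, ΔS).
(c)–(f): allowed.
(d)–(e): forbidden (parity, ΔS, ΔL).
(d)–(f): allowed.
(e)–(f): forbidden (ΔS).
Allowed pairs: 3 of 15.

3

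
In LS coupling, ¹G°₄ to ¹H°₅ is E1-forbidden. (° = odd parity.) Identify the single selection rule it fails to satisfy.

Parity must change: odd → odd — ✗.
ΔS = 0: S: 0 → 0 — ✓.
ΔL = 0, ±1 (not L=0↔0): L: 4 → 5, ΔL = +1 — ✓.
ΔJ = 0, ±1 (not J=0↔0): J: 4 → 5, ΔJ = +1 — ✓.

parity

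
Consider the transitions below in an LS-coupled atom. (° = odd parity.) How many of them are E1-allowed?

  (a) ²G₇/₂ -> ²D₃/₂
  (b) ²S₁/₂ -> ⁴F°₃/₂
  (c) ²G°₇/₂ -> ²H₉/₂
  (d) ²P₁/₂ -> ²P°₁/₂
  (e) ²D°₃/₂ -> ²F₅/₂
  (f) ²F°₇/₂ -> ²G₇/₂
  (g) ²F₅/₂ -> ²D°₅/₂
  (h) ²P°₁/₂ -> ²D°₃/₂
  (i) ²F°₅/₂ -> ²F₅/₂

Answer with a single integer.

(a) forbidden (parity, ΔL, ΔJ fail)
(b) forbidden (ΔS, ΔL fail)
(c) allowed
(d) allowed
(e) allowed
(f) allowed
(g) allowed
(h) forbidden (parity fails)
(i) allowed
Total allowed: 6 of 9.

6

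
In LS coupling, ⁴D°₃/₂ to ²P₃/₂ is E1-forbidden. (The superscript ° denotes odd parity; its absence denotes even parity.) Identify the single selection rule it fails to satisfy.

the ΔS = 0 rule

Parity must change: odd → even — ok.
ΔS = 0: S: 3/2 → 1/2 — fails.
ΔL = 0, ±1 (not L=0↔0): L: 2 → 1, ΔL = -1 — ok.
ΔJ = 0, ±1 (not J=0↔0): J: 3/2 → 3/2, ΔJ = +0 — ok.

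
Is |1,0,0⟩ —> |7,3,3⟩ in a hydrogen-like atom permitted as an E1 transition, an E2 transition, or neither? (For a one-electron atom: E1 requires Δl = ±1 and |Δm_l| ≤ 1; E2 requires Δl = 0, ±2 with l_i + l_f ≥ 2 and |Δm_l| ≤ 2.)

neither

Δl = 3 − 0 = +3; l_i + l_f = 3.
Δm_l = +3.
E1 (Δl = ±1, |Δm_l| ≤ 1): not satisfied.
E2 (Δl = 0,±2, l_i+l_f ≥ 2, |Δm_l| ≤ 2): not satisfied.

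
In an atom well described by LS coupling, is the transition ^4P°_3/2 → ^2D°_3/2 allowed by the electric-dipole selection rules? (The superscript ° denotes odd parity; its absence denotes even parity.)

forbidden

Reading off the term symbols: S 3/2→1/2, L 1→2, J 3/2→3/2, parity odd→odd.
Parity must change: odd → odd — ✗.
ΔS = 0: S: 3/2 → 1/2 — ✗.
ΔL = 0, ±1 (not L=0↔0): L: 1 → 2, ΔL = +1 — ✓.
ΔJ = 0, ±1 (not J=0↔0): J: 3/2 → 3/2, ΔJ = +0 — ✓.
Rule(s) violated: parity, ΔS.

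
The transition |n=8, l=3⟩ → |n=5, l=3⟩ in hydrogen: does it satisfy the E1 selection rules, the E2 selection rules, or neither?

Δl = 3 − 3 = +0; l_i + l_f = 6.
E1 (Δl = ±1): not satisfied.
E2 (Δl = 0,±2, l_i+l_f ≥ 2): satisfied.

E2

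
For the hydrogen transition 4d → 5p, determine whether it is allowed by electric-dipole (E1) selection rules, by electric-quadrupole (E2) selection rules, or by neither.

E1

Δl = 1 − 2 = -1; l_i + l_f = 3.
E1 (Δl = ±1): satisfied.
E2 (Δl = 0,±2, l_i+l_f ≥ 2): not satisfied.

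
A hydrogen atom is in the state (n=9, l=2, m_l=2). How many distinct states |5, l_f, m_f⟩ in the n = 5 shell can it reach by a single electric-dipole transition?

E1 requires Δl = ±1, so l_f ∈ {1, 3}; with 0 ≤ l_f ≤ n_f−1 = 4, the allowed l_f values are {1, 3}.
For l_f = 1: m_f ∈ {m_i−1, m_i, m_i+1} ∩ [−1, 1] = {1} → 1 state.
For l_f = 3: m_f ∈ {m_i−1, m_i, m_i+1} ∩ [−3, 3] = {1, 2, 3} → 3 states.
Total: 4.

4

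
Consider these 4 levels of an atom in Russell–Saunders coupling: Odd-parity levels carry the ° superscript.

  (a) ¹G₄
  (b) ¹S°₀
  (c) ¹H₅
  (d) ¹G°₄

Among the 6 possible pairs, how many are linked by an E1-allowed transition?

(a)–(b): forbidden (ΔL, ΔJ).
(a)–(c): forbidden (parity).
(a)–(d): allowed.
(b)–(c): forbidden (ΔL, ΔJ).
(b)–(d): forbidden (parity, ΔL, ΔJ).
(c)–(d): allowed.
Allowed pairs: 2 of 6.

2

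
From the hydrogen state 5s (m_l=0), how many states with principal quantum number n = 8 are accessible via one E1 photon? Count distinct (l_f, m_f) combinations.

E1 requires Δl = ±1, so l_f ∈ {-1, 1}; with 0 ≤ l_f ≤ n_f−1 = 7, the allowed l_f values are {1}.
For l_f = 1: m_f ∈ {m_i−1, m_i, m_i+1} ∩ [−1, 1] = {-1, 0, 1} → 3 states.
Total: 3.

3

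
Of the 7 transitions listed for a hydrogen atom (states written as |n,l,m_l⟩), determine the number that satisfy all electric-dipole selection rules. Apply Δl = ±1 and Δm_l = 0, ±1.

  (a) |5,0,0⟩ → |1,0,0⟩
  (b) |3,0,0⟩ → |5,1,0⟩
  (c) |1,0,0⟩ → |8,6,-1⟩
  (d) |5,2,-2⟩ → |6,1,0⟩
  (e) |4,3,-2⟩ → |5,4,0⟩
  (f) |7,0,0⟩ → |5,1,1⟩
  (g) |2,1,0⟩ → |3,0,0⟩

3

(a) forbidden — Δl = +0 (E1 requires Δl = ±1)
(b) allowed
(c) forbidden — Δl = +6 (E1 requires Δl = ±1)
(d) forbidden — Δm_l = +2 (E1 requires Δm_l = 0, ±1)
(e) forbidden — Δm_l = +2 (E1 requires Δm_l = 0, ±1)
(f) allowed
(g) allowed
Total allowed: 3 of 7.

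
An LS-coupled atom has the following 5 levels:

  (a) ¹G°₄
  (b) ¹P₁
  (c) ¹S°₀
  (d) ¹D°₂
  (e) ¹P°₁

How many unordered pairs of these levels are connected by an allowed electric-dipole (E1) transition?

3

(a)–(b): forbidden (ΔL, ΔJ).
(a)–(c): forbidden (parity, ΔL, ΔJ).
(a)–(d): forbidden (parity, ΔL, ΔJ).
(a)–(e): forbidden (parity, ΔL, ΔJ).
(b)–(c): allowed.
(b)–(d): allowed.
(b)–(e): allowed.
(c)–(d): forbidden (parity, ΔL, ΔJ).
(c)–(e): forbidden (parity).
(d)–(e): forbidden (parity).
Allowed pairs: 3 of 10.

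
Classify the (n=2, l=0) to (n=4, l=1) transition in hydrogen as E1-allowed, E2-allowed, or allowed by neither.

Δl = 1 − 0 = +1; l_i + l_f = 1.
E1 (Δl = ±1): satisfied.
E2 (Δl = 0,±2, l_i+l_f ≥ 2): not satisfied.

E1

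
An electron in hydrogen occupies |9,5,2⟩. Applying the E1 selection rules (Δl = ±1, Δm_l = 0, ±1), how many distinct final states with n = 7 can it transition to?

6

E1 requires Δl = ±1, so l_f ∈ {4, 6}; with 0 ≤ l_f ≤ n_f−1 = 6, the allowed l_f values are {4, 6}.
For l_f = 4: m_f ∈ {m_i−1, m_i, m_i+1} ∩ [−4, 4] = {1, 2, 3} → 3 states.
For l_f = 6: m_f ∈ {m_i−1, m_i, m_i+1} ∩ [−6, 6] = {1, 2, 3} → 3 states.
Total: 6.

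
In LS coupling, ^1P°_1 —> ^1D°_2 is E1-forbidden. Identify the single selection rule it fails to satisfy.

ΔJ = 0, ±1 (not J=0↔0): J: 1 → 2, ΔJ = +1 — ok.
ΔL = 0, ±1 (not L=0↔0): L: 1 → 2, ΔL = +1 — ok.
Parity must change: odd → odd — fails.
ΔS = 0: S: 0 → 0 — ok.

parity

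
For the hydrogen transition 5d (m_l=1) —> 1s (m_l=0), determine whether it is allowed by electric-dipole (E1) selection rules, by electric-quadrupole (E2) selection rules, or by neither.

E2

Δl = 0 − 2 = -2; l_i + l_f = 2.
Δm_l = -1.
E1 (Δl = ±1, |Δm_l| ≤ 1): not satisfied.
E2 (Δl = 0,±2, l_i+l_f ≥ 2, |Δm_l| ≤ 2): satisfied.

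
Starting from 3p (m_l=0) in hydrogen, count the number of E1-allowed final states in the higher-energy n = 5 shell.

E1 requires Δl = ±1, so l_f ∈ {0, 2}; with 0 ≤ l_f ≤ n_f−1 = 4, the allowed l_f values are {0, 2}.
For l_f = 0: m_f ∈ {m_i−1, m_i, m_i+1} ∩ [−0, 0] = {0} → 1 state.
For l_f = 2: m_f ∈ {m_i−1, m_i, m_i+1} ∩ [−2, 2] = {-1, 0, 1} → 3 states.
Total: 4.

4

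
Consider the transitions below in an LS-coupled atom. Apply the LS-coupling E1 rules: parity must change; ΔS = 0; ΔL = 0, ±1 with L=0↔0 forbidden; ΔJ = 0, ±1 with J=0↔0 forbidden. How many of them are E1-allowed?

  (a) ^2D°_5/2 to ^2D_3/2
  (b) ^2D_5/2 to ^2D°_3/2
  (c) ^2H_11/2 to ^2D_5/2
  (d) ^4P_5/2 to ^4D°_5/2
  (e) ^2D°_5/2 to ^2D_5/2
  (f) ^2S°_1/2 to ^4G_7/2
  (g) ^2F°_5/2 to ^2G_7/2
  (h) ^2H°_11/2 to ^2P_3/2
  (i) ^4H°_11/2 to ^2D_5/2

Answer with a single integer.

5

(a) allowed
(b) allowed
(c) forbidden (parity, ΔL, ΔJ fail)
(d) allowed
(e) allowed
(f) forbidden (ΔS, ΔL, ΔJ fail)
(g) allowed
(h) forbidden (ΔL, ΔJ fail)
(i) forbidden (ΔS, ΔL, ΔJ fail)
Total allowed: 5 of 9.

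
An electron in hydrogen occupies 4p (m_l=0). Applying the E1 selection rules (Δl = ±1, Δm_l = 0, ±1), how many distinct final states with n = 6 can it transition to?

E1 requires Δl = ±1, so l_f ∈ {0, 2}; with 0 ≤ l_f ≤ n_f−1 = 5, the allowed l_f values are {0, 2}.
For l_f = 0: m_f ∈ {m_i−1, m_i, m_i+1} ∩ [−0, 0] = {0} → 1 state.
For l_f = 2: m_f ∈ {m_i−1, m_i, m_i+1} ∩ [−2, 2] = {-1, 0, 1} → 3 states.
Total: 4.

4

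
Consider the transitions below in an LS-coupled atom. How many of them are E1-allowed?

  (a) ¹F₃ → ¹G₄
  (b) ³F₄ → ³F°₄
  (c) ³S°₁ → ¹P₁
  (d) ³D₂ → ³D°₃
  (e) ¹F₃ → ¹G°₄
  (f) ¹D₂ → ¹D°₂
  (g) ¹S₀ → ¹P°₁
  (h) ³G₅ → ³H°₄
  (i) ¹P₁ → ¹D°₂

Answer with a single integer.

(a) forbidden (parity fails)
(b) allowed
(c) forbidden (ΔS fails)
(d) allowed
(e) allowed
(f) allowed
(g) allowed
(h) allowed
(i) allowed
Total allowed: 7 of 9.

7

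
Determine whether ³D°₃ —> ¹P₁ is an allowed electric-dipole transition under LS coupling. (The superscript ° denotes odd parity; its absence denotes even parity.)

Reading off the term symbols: S 1→0, L 2→1, J 3→1, parity odd→even.
Parity must change: odd → even — satisfied.
ΔS = 0: S: 1 → 0 — violated.
ΔL = 0, ±1 (not L=0↔0): L: 2 → 1, ΔL = -1 — satisfied.
ΔJ = 0, ±1 (not J=0↔0): J: 3 → 1, ΔJ = -2 — violated.
Rule(s) violated: ΔS, ΔJ.

forbidden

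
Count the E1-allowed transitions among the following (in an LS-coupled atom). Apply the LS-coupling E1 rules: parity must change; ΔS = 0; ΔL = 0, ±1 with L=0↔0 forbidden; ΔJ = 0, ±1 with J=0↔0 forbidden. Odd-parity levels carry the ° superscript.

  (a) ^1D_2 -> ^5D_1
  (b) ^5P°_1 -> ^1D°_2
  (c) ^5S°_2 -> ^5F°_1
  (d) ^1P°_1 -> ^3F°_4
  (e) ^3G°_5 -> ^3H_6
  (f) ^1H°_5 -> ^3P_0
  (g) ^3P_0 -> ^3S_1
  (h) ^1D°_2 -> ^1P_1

2

(a) forbidden (parity, ΔS fail)
(b) forbidden (parity, ΔS fail)
(c) forbidden (parity, ΔL fail)
(d) forbidden (parity, ΔS, ΔL, ΔJ fail)
(e) allowed
(f) forbidden (ΔS, ΔL, ΔJ fail)
(g) forbidden (parity fails)
(h) allowed
Total allowed: 2 of 8.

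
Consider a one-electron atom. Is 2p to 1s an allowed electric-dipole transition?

allowed

l: 1 → 0 (Δl = -1). Δl = ±1 ok.
All E1 selection rules are satisfied.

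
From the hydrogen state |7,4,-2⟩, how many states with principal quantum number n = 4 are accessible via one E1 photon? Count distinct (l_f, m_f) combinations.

E1 requires Δl = ±1, so l_f ∈ {3, 5}; with 0 ≤ l_f ≤ n_f−1 = 3, the allowed l_f values are {3}.
For l_f = 3: m_f ∈ {m_i−1, m_i, m_i+1} ∩ [−3, 3] = {-3, -2, -1} → 3 states.
Total: 3.

3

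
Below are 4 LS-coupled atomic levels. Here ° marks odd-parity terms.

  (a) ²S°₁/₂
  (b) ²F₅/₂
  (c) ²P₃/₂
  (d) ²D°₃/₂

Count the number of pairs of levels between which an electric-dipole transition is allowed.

3

(a)–(b): forbidden (ΔL, ΔJ).
(a)–(c): allowed.
(a)–(d): forbidden (parity, ΔL).
(b)–(c): forbidden (parity, ΔL).
(b)–(d): allowed.
(c)–(d): allowed.
Allowed pairs: 3 of 6.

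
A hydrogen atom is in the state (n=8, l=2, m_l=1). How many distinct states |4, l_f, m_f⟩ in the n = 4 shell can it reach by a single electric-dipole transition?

E1 requires Δl = ±1, so l_f ∈ {1, 3}; with 0 ≤ l_f ≤ n_f−1 = 3, the allowed l_f values are {1, 3}.
For l_f = 1: m_f ∈ {m_i−1, m_i, m_i+1} ∩ [−1, 1] = {0, 1} → 2 states.
For l_f = 3: m_f ∈ {m_i−1, m_i, m_i+1} ∩ [−3, 3] = {0, 1, 2} → 3 states.
Total: 5.

5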